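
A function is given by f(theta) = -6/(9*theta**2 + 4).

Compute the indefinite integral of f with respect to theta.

Recover f(theta) by differentiating a candidate F(theta); any mismatch rules it out.
Check: d/dtheta[-atan(3*theta/2)] = -6/(9*theta**2 + 4) = f(theta).

F(theta) = -atan(3*theta/2) + C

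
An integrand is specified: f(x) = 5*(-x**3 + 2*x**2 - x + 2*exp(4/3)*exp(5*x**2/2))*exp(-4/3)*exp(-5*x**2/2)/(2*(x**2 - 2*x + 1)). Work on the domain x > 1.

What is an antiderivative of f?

An antiderivative is F(x) = exp(-5*x**2/2 - 4/3)/2 - 5/(x - 1).

Whatever form F(x) takes, F'(x) = f(x) is non-negotiable.
Check: d/dx[exp(-5*x**2/2 - 4/3)/2 - 5/(x - 1)] = (-5*x**3 + 10*x**2 - 5*x + 10*exp(4/3)*exp(5*x**2/2))/(2*x**2*exp(4/3)*exp(5*x**2/2) - 4*x*exp(4/3)*exp(5*x**2/2) + 2*exp(4/3)*exp(5*x**2/2)), which equals f(x).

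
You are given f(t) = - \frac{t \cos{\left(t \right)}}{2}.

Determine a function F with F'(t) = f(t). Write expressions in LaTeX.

An antiderivative is F(t) = \frac{- t \sin{\left(t \right)} - \cos{\left(t \right)}}{2}.

Whatever form F(t) takes, F'(t) = f(t) is non-negotiable.
Check: d/dt[\frac{- t \sin{\left(t \right)} - \cos{\left(t \right)}}{2}] = - \frac{t \cos{\left(t \right)}}{2} = f(t).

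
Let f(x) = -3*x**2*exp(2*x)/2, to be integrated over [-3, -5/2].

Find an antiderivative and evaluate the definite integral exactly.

Recognize the product-rule pattern: f = u'v + uv' with u = -3*x**2/4 + 3*x/4 - 3/8, v = exp(2*x), so integration by parts undoes it.
F(x) = -3*x**2*exp(2*x)/4 + 3*x*exp(2*x)/4 - 3*exp(2*x)/8 is an antiderivative of f.
Check: d/dx[-3*x**2*exp(2*x)/4 + 3*x*exp(2*x)/4 - 3*exp(2*x)/8] = -3*x**2*exp(2*x)/2 = f(x).
F(-5/2) = -111*exp(-5)/16; F(-3) = -75*exp(-6)/8.
Integral = F(-5/2) - F(-3) = -111*exp(-5)/16 + 75*exp(-6)/8.

Antiderivative: F(x) = -3*x**2*exp(2*x)/4 + 3*x*exp(2*x)/4 - 3*exp(2*x)/8; value = -111*exp(-5)/16 + 75*exp(-6)/8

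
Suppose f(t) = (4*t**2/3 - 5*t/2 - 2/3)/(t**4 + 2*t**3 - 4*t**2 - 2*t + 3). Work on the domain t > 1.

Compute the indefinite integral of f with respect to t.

The denominator factors as 6*(t - 1)**2*(t + 1)*(t + 3); partial fractions split f into directly integrable pieces: -113/(192*(t + 3)) + 19/(48*(t + 1)) + 37/(192*(t - 1)) - 11/(48*(t - 1)**2).
Check: d/dt[(37*(t - 1)*log(t - 1) + 76*(t - 1)*log(t + 1) - 113*(t - 1)*log(t + 3) + 44)/(192*(t - 1))] = (8*t**2 - 15*t - 4)/(6*t**4 + 12*t**3 - 24*t**2 - 12*t + 18), which equals f(t).

F(t) = (37*(t - 1)*log(t - 1) + 76*(t - 1)*log(t + 1) - 113*(t - 1)*log(t + 3) + 44)/(192*(t - 1)) + C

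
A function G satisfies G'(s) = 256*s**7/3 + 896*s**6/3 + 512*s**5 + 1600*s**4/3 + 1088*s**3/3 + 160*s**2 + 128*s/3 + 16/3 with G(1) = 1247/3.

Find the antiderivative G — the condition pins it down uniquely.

The substitution u = -2*s**2 - 2*s - 1 works: G'(s) is exactly (dG/du)*(du/ds) for that inner function.
A general antiderivative is 2*(-2*s**2 - 2*s - 1)**4/3 + C.
The condition gives C = 1247/3 - (1250/3) = -1.
So G(s) = 2*(-2*s**2 - 2*s - 1)**4/3 - 1.
Check: d/ds[2*(-2*s**2 - 2*s - 1)**4/3 - 1] = 256*s**7/3 + 896*s**6/3 + 512*s**5 + 1600*s**4/3 + 1088*s**3/3 + 160*s**2 + 128*s/3 + 16/3 = G'(s).

G(s) = 2*(-2*s**2 - 2*s - 1)**4/3 - 1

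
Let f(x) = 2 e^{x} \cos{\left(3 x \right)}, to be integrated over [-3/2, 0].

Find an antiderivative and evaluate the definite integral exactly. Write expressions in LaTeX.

Any candidate F(x) must reproduce f(x) exactly when differentiated.
F(x) = \frac{\left(3 \sin{\left(3 x \right)} + \cos{\left(3 x \right)}\right) e^{x}}{5} is an antiderivative of f.
Check: d/dx[\frac{\left(3 \sin{\left(3 x \right)} + \cos{\left(3 x \right)}\right) e^{x}}{5}] = 2 e^{x} \cos{\left(3 x \right)} = f(x).
F(0) = \frac{1}{5}; F(-3/2) = \frac{\cos{\left(\frac{9}{2} \right)}}{5 e^{\frac{3}{2}}} - \frac{3 \sin{\left(\frac{9}{2} \right)}}{5 e^{\frac{3}{2}}}.
Integral = F(0) - F(-3/2) = \frac{3 \sin{\left(\frac{9}{2} \right)}}{5 e^{\frac{3}{2}}} - \frac{\cos{\left(\frac{9}{2} \right)}}{5 e^{\frac{3}{2}}} + \frac{1}{5}.

Antiderivative: F(x) = \frac{\left(3 \sin{\left(3 x \right)} + \cos{\left(3 x \right)}\right) e^{x}}{5}; value = \frac{3 \sin{\left(\frac{9}{2} \right)}}{5 e^{\frac{3}{2}}} - \frac{\cos{\left(\frac{9}{2} \right)}}{5 e^{\frac{3}{2}}} + \frac{1}{5}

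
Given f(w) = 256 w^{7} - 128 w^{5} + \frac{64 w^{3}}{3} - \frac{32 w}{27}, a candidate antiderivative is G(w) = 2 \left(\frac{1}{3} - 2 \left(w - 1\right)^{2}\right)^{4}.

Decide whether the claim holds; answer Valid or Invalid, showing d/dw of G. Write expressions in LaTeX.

d/dw[G] = 256 w^{7} - 1792 w^{6} + 5248 w^{5} - 8320 w^{4} + \frac{23104 w^{3}}{3} - 4160 w^{2} + \frac{32800 w}{27} - \frac{4000}{27}
d/dw[G] - f(w) = - 1792 w^{6} + 5376 w^{5} - 8320 w^{4} + 7680 w^{3} - 4160 w^{2} + 1216 w - \frac{4000}{27} != 0.

Invalid: d/dw[G] - f = - 1792 w^{6} + 5376 w^{5} - 8320 w^{4} + 7680 w^{3} - 4160 w^{2} + 1216 w - \frac{4000}{27}, which is not 0.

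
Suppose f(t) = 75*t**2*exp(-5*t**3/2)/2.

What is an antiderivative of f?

The substitution u = -5*t**3/2 works: f is exactly (dF/du)*(du/dt) for that inner function.
Check: d/dt[-5*exp(-5*t**3/2)] = 75*t**2*exp(-5*t**3/2)/2 = f(t).

An antiderivative is F(t) = -5*exp(-5*t**3/2).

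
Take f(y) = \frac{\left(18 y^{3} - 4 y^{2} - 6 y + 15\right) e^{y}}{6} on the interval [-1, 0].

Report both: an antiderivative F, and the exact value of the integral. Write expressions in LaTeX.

Antiderivative: F(y) = \frac{\left(18 y^{3} - 58 y^{2} + 110 y - 95\right) e^{y}}{6}; value = - \frac{95}{6} + \frac{281}{6 e}

Recognize the product-rule pattern: f = u'v + uv' with u = 3 y^{3} - \frac{29 y^{2}}{3} + \frac{55 y}{3} - \frac{95}{6}, v = e^{y}, so integration by parts undoes it.
F(y) = \frac{\left(18 y^{3} - 58 y^{2} + 110 y - 95\right) e^{y}}{6} is an antiderivative of f.
Check: d/dy[\frac{\left(18 y^{3} - 58 y^{2} + 110 y - 95\right) e^{y}}{6}] = 3 y^{3} e^{y} - \frac{2 y^{2} e^{y}}{3} - y e^{y} + \frac{5 e^{y}}{2}, which equals f(y).
F(0) = - \frac{95}{6}; F(-1) = - \frac{281}{6 e}.
Integral = F(0) - F(-1) = - \frac{95}{6} + \frac{281}{6 e}.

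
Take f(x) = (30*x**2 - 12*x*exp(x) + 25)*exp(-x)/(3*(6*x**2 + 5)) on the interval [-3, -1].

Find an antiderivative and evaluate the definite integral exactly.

A candidate is checked by its d/dx: the result must match f(x).
F(x) = (-exp(x)*log(3*x**2 + 5/2) - 5)*exp(-x)/3 is an antiderivative of f.
Check: d/dx[(-exp(x)*log(3*x**2 + 5/2) - 5)*exp(-x)/3] = (30*x**2 - 12*x*exp(x) + 25)/(18*x**2*exp(x) + 15*exp(x)), which equals f(x).
F(-1) = -5*exp(1)/3 - log(11/2)/3; F(-3) = -5*exp(3)/3 - log(59/2)/3.
Integral = F(-1) - F(-3) = -5*exp(1)/3 - log(11/2)/3 + log(59/2)/3 + 5*exp(3)/3.

Antiderivative: F(x) = (-exp(x)*log(3*x**2 + 5/2) - 5)*exp(-x)/3; value = -5*exp(1)/3 - log(11/2)/3 + log(59/2)/3 + 5*exp(3)/3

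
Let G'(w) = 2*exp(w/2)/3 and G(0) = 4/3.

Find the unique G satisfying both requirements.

Any candidate G(w) must reproduce the stated G'(w) exactly.
A general antiderivative is 4*exp(w/2)/3 + C.
The condition gives C = 4/3 - (4/3) = 0.
So G(w) = 4*exp(w/2)/3.
Check: d/dw[4*exp(w/2)/3] = 2*exp(w/2)/3 = G'(w).

G(w) = 4*exp(w/2)/3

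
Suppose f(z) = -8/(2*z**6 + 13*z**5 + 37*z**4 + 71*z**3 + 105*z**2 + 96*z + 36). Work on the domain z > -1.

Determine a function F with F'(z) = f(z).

The denominator factors as (z + 1)*(z + 2)**2*(2*z + 3)*(z**2 + 3); partial fractions split f into directly integrable pieces: -2*(z - 9)/(147*(z**2 + 3)) + 256/(21*(2*z + 3)) - 200/(49*(z + 2)) - 8/(7*(z + 2)**2) - 2/(z + 1).
Check: d/dz[(-294*z*log(z + 1) + 896*z*log(z + 3/2) - 600*z*log(z + 2) - z*log(z**2 + 3) + 6*sqrt(3)*z*atan(sqrt(3)*z/3) - 588*log(z + 1) + 1792*log(z + 3/2) - 1200*log(z + 2) - 2*log(z**2 + 3) + 12*sqrt(3)*atan(sqrt(3)*z/3) + 168)/(147*(z + 2))] = -8/(2*z**6 + 13*z**5 + 37*z**4 + 71*z**3 + 105*z**2 + 96*z + 36) = f(z).

An antiderivative is F(z) = (-294*z*log(z + 1) + 896*z*log(z + 3/2) - 600*z*log(z + 2) - z*log(z**2 + 3) + 6*sqrt(3)*z*atan(sqrt(3)*z/3) - 588*log(z + 1) + 1792*log(z + 3/2) - 1200*log(z + 2) - 2*log(z**2 + 3) + 12*sqrt(3)*atan(sqrt(3)*z/3) + 168)/(147*(z + 2)).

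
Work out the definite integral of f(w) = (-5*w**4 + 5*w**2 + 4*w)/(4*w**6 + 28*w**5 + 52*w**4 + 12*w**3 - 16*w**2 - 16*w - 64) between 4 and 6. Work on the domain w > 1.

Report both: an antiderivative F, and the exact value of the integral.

Antiderivative: F(w) = (340*w*log(w - 1) - 25738*w*log(w + 2) + 27360*w*log(w + 4) - 981*w*log(w**2 + 1) + 2034*w*atan(w) + 680*log(w - 1) - 51476*log(w + 2) + 54720*log(w + 4) - 1962*log(w**2 + 1) + 4068*atan(w) - 17340)/(30600*(w + 2)); value = -26549*log(8)/15300 - 109*log(37)/3400 - 113*atan(4)/1700 - log(3)/90 + log(5)/90 + 17/720 + 109*log(17)/3400 + 113*atan(6)/1700 + 757*log(6)/900 + 76*log(10)/85

Factor the denominator (4*(w - 1)*(w + 2)**2*(w + 4)*(w**2 + 1)) and decompose: f = -(109*w - 113)/(1700*(w**2 + 1)) + 76/(85*(w + 4)) - 757/(900*(w + 2)) + 17/(30*(w + 2)**2) + 1/(90*(w - 1)); each piece integrates to a log, atan, or power term.
F(w) = (340*w*log(w - 1) - 25738*w*log(w + 2) + 27360*w*log(w + 4) - 981*w*log(w**2 + 1) + 2034*w*atan(w) + 680*log(w - 1) - 51476*log(w + 2) + 54720*log(w + 4) - 1962*log(w**2 + 1) + 4068*atan(w) - 17340)/(30600*(w + 2)) is an antiderivative of f.
Check: d/dw[(340*w*log(w - 1) - 25738*w*log(w + 2) + 27360*w*log(w + 4) - 981*w*log(w**2 + 1) + 2034*w*atan(w) + 680*log(w - 1) - 51476*log(w + 2) + 54720*log(w + 4) - 1962*log(w**2 + 1) + 4068*atan(w) - 17340)/(30600*(w + 2))] = (-5*w**4 + 5*w**2 + 4*w)/(4*w**6 + 28*w**5 + 52*w**4 + 12*w**3 - 16*w**2 - 16*w - 64) = f(w).
F(6) = -757*log(8)/900 - 109*log(37)/3400 - 17/240 + log(5)/90 + 113*atan(6)/1700 + 76*log(10)/85; F(4) = -757*log(6)/900 - 17/180 - 109*log(17)/3400 + log(3)/90 + 113*atan(4)/1700 + 76*log(8)/85.
Integral = F(6) - F(4) = -26549*log(8)/15300 - 109*log(37)/3400 - 113*atan(4)/1700 - log(3)/90 + log(5)/90 + 17/720 + 109*log(17)/3400 + 113*atan(6)/1700 + 757*log(6)/900 + 76*log(10)/85.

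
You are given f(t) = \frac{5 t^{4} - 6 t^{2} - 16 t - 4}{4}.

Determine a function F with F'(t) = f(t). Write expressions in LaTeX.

An antiderivative is F(t) = \frac{t^{5}}{4} - \frac{t^{3}}{2} - 2 t^{2} - t.

Whatever form F(t) takes, F'(t) = f(t) is non-negotiable.
Check: d/dt[\frac{t^{5}}{4} - \frac{t^{3}}{2} - 2 t^{2} - t] = \frac{5 t^{4}}{4} - \frac{3 t^{2}}{2} - 4 t - 1, which equals f(t).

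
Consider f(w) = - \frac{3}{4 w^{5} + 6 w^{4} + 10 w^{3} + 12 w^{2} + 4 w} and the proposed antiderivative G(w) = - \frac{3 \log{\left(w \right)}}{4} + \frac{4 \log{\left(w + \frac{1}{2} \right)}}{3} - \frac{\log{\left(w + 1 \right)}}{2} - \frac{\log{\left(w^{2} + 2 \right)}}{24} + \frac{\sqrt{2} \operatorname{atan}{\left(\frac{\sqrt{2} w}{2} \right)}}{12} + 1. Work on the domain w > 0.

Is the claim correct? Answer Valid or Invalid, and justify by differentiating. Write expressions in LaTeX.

d/dw[G] = - \frac{3}{4 w^{5} + 6 w^{4} + 10 w^{3} + 12 w^{2} + 4 w}
This equals f(w) exactly, so the claim holds.

Valid - differentiating G returns exactly f.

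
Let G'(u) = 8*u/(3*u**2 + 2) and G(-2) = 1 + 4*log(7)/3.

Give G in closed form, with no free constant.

The substitution w = 3*u**2/2 + 1 works: G'(u) is exactly (dG/dw)*(dw/du) for that inner function.
A general antiderivative is 4*log(3*u**2/2 + 1)/3 + C.
The condition gives C = 1 + 4*log(7)/3 - (4*log(7)/3) = 1.
So G(u) = (4*log(3*u**2/2 + 1) + 3)/3.
Check: d/du[(4*log(3*u**2/2 + 1) + 3)/3] = 8*u/(3*u**2 + 2) = G'(u).

G(u) = (4*log(3*u**2/2 + 1) + 3)/3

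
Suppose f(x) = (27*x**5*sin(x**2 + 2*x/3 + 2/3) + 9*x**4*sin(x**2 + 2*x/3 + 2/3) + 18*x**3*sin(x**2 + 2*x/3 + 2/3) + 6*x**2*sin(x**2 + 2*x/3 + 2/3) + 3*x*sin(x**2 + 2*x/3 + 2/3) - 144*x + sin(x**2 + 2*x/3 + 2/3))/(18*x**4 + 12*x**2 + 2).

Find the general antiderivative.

F(x) = 3*(-(3*x**2 + 1)*cos(x**2 + 2*x/3 + 2/3) + 16)/(4*(3*x**2 + 1)) + C

Whatever form F(x) takes, F'(x) = f(x) is non-negotiable.
Check: d/dx[3*(-(3*x**2 + 1)*cos(x**2 + 2*x/3 + 2/3) + 16)/(4*(3*x**2 + 1))] = (27*x**5*sin(x**2 + 2*x/3 + 2/3) + 9*x**4*sin(x**2 + 2*x/3 + 2/3) + 18*x**3*sin(x**2 + 2*x/3 + 2/3) + 6*x**2*sin(x**2 + 2*x/3 + 2/3) + 3*x*sin(x**2 + 2*x/3 + 2/3) - 144*x + sin(x**2 + 2*x/3 + 2/3))/(18*x**4 + 12*x**2 + 2) = f(x).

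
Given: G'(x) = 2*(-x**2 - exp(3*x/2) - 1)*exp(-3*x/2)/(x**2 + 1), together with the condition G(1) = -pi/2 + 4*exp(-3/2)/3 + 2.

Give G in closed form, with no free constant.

The proposed G(x) is checked by its d/dx: the result must match the given G'(x).
A general antiderivative is -2*atan(x) + 4*exp(-3*x/2)/3 + C.
The condition gives C = -pi/2 + 4*exp(-3/2)/3 + 2 - (-pi/2 + 4*exp(-3/2)/3) = 2.
So G(x) = -2*atan(x) + 2 + 4*exp(-3*x/2)/3.
Check: d/dx[-2*atan(x) + 2 + 4*exp(-3*x/2)/3] = (-2*x**2 - 2*exp(3*x/2) - 2)/(x**2*exp(3*x/2) + exp(3*x/2)), which equals G'(x).

G(x) = -2*atan(x) + 2 + 4*exp(-3*x/2)/3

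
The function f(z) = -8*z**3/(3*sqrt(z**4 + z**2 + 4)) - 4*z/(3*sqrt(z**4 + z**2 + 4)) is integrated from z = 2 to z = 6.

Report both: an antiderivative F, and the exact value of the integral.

Antiderivative: F(z) = -4*sqrt(z**4 + z**2 + 4)/3; value = -8*sqrt(334)/3 + 8*sqrt(6)/3

The substitution u = z**4 + z**2 + 4 works: f is exactly (dF/du)*(du/dz) for that inner function.
F(z) = -4*sqrt(z**4 + z**2 + 4)/3 is an antiderivative of f.
Check: d/dz[-4*sqrt(z**4 + z**2 + 4)/3] = (-8*z**3 - 4*z)/(3*sqrt(z**4 + z**2 + 4)), which equals f(z).
F(6) = -8*sqrt(334)/3; F(2) = -8*sqrt(6)/3.
Integral = F(6) - F(2) = -8*sqrt(334)/3 + 8*sqrt(6)/3.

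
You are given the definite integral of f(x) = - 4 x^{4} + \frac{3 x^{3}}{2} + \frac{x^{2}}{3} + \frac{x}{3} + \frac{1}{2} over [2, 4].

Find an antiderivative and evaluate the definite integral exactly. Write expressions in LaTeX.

Antiderivative: F(x) = - \frac{4 x^{5}}{5} + \frac{3 x^{4}}{8} + \frac{x^{3}}{9} + \frac{x^{2}}{6} + \frac{x}{2}; value = - \frac{31247}{45}

The integrand splits into summands that can be handled one at a time.
F(x) = - \frac{4 x^{5}}{5} + \frac{3 x^{4}}{8} + \frac{x^{3}}{9} + \frac{x^{2}}{6} + \frac{x}{2} is an antiderivative of f.
Check: d/dx[- \frac{4 x^{5}}{5} + \frac{3 x^{4}}{8} + \frac{x^{3}}{9} + \frac{x^{2}}{6} + \frac{x}{2}] = - 4 x^{4} + \frac{3 x^{3}}{2} + \frac{x^{2}}{3} + \frac{x}{3} + \frac{1}{2} = f(x).
F(4) = - \frac{32014}{45}; F(2) = - \frac{767}{45}.
Integral = F(4) - F(2) = - \frac{31247}{45}.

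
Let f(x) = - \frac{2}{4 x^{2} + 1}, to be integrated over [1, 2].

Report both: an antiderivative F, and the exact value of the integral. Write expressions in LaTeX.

Antiderivative: F(x) = - \operatorname{atan}{\left(2 x \right)}; value = - \operatorname{atan}{\left(4 \right)} + \operatorname{atan}{\left(2 \right)}

Check any antiderivative F(x) by computing F'(x) and comparing it with f(x).
F(x) = - \operatorname{atan}{\left(2 x \right)} is an antiderivative of f.
Check: d/dx[- \operatorname{atan}{\left(2 x \right)}] = - \frac{2}{4 x^{2} + 1} = f(x).
F(2) = - \operatorname{atan}{\left(4 \right)}; F(1) = - \operatorname{atan}{\left(2 \right)}.
Integral = F(2) - F(1) = - \operatorname{atan}{\left(4 \right)} + \operatorname{atan}{\left(2 \right)}.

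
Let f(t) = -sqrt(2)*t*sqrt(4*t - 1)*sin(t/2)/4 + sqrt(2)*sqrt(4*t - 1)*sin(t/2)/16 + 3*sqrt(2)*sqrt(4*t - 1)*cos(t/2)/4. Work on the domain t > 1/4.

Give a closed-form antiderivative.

An antiderivative is F(t) = t*sqrt(2*t - 1/2)*cos(t/2) - sqrt(2*t - 1/2)*cos(t/2)/4.

Recognize the product-rule pattern: f = u'v + uv' with u = (2*t - 1/2)**(3/2)/2, v = cos(t/2), so integration by parts undoes it.
Check: d/dt[t*sqrt(2*t - 1/2)*cos(t/2) - sqrt(2*t - 1/2)*cos(t/2)/4] = sqrt(2)*(-16*t**2*sin(t/2) + 8*t*sin(t/2) + 48*t*cos(t/2) - sin(t/2) - 12*cos(t/2))/(16*sqrt(4*t - 1)), which equals f(t).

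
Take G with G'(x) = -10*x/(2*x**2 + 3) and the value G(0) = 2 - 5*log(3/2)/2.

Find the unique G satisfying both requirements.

G'(x) matches the chain-rule pattern g'(h)*h' with inner function h(x) = x**2 + 3/2; substituting u = h(x) collapses the integral.
A general antiderivative is -5*log(x**2 + 3/2)/2 + C.
The condition gives C = 2 - 5*log(3/2)/2 - (-5*log(3/2)/2) = 2.
So G(x) = 2 - 5*log(x**2 + 3/2)/2.
Check: d/dx[2 - 5*log(x**2 + 3/2)/2] = -10*x/(2*x**2 + 3) = G'(x).

G(x) = 2 - 5*log(x**2 + 3/2)/2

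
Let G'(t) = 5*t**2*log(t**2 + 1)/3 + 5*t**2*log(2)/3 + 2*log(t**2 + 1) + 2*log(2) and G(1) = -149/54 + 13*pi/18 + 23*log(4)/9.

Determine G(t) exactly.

Integrate term by term and add the pieces.
A general antiderivative is -10*t**3/27 - 26*t/9 + (5*t**3/9 + 2*t)*log(2*t**2 + 2) + 26*atan(t)/9 + C.
The condition gives C = -149/54 + 13*pi/18 + 23*log(4)/9 - (-88/27 + 13*pi/18 + 23*log(4)/9) = 1/2.
So G(t) = 5*t**3*log(2*t**2 + 2)/9 - 10*t**3/27 + 2*t*log(2*t**2 + 2) - 26*t/9 + 26*atan(t)/9 + 1/2.
Check: d/dt[5*t**3*log(2*t**2 + 2)/9 - 10*t**3/27 + 2*t*log(2*t**2 + 2) - 26*t/9 + 26*atan(t)/9 + 1/2] = 5*t**2*log(t**2 + 1)/3 + 5*t**2*log(2)/3 + 2*log(t**2 + 1) + 2*log(2) = G'(t).

G(t) = 5*t**3*log(2*t**2 + 2)/9 - 10*t**3/27 + 2*t*log(2*t**2 + 2) - 26*t/9 + 26*atan(t)/9 + 1/2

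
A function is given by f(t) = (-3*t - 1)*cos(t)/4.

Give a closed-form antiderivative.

An antiderivative is F(t) = -3*t*sin(t)/4 - sin(t)/4 - 3*cos(t)/4.

Whatever form F(t) takes, F'(t) = f(t) is non-negotiable.
Check: d/dt[-3*t*sin(t)/4 - sin(t)/4 - 3*cos(t)/4] = -3*t*cos(t)/4 - cos(t)/4, which equals f(t).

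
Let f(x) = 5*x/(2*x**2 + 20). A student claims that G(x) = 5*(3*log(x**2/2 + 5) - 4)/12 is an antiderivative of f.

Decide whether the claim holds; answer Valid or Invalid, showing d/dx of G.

Valid - differentiating G returns exactly f.

d/dx[G] = 5*x/(2*x**2 + 20)
This equals f(x) exactly, so the claim holds.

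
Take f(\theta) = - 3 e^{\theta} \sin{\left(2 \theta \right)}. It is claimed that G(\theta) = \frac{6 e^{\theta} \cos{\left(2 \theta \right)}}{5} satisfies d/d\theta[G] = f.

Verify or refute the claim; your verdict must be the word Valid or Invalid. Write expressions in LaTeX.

d/d\theta[G] = - \frac{12 e^{\theta} \sin{\left(2 \theta \right)}}{5} + \frac{6 e^{\theta} \cos{\left(2 \theta \right)}}{5}
d/d\theta[G] - f(\theta) = \frac{3 e^{\theta} \sin{\left(2 \theta \right)}}{5} + \frac{6 e^{\theta} \cos{\left(2 \theta \right)}}{5} != 0.

Invalid: d/d\theta[G] - f = \frac{3 e^{\theta} \sin{\left(2 \theta \right)}}{5} + \frac{6 e^{\theta} \cos{\left(2 \theta \right)}}{5}, which is not 0.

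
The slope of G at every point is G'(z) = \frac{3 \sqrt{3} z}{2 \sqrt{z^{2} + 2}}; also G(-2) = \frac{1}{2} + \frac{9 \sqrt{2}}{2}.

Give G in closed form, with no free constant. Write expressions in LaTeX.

G(z) = \frac{3 \sqrt{3 z^{2} + 6}}{2} + \frac{1}{2}

G'(z) matches the chain-rule pattern g'(h)*h' with inner function h(z) = 3 z^{2} + 6; substituting u = h(z) collapses the integral.
A general antiderivative is \frac{3 \sqrt{3 z^{2} + 6}}{2} + C.
The condition gives C = \frac{1}{2} + \frac{9 \sqrt{2}}{2} - (\frac{9 \sqrt{2}}{2}) = \frac{1}{2}.
So G(z) = \frac{3 \sqrt{3 z^{2} + 6}}{2} + \frac{1}{2}.
Check: d/dz[\frac{3 \sqrt{3 z^{2} + 6}}{2} + \frac{1}{2}] = \frac{3 \sqrt{3} z}{2 \sqrt{z^{2} + 2}} = G'(z).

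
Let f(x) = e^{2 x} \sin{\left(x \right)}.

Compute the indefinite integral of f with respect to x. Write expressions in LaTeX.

An antiderivative F(x) passes only if d/dx[F] lands on f(x) exactly.
Check: d/dx[\frac{\left(2 \sin{\left(x \right)} - \cos{\left(x \right)}\right) e^{2 x}}{5}] = e^{2 x} \sin{\left(x \right)} = f(x).

F(x) = \frac{\left(2 \sin{\left(x \right)} - \cos{\left(x \right)}\right) e^{2 x}}{5} + C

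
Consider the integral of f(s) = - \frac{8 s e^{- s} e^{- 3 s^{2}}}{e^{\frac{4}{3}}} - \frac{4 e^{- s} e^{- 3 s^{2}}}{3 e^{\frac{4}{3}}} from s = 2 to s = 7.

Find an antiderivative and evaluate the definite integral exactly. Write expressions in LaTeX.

Antiderivative: F(s) = \frac{4 e^{- s} e^{- 3 s^{2}}}{3 e^{\frac{4}{3}}}; value = - \frac{4}{3 e^{\frac{46}{3}}} + \frac{4}{3 e^{\frac{466}{3}}}

f matches the chain-rule pattern g'(h)*h' with inner function h(s) = - 3 s^{2} - s - \frac{4}{3}; substituting u = h(s) collapses the integral.
F(s) = \frac{4 e^{- s} e^{- 3 s^{2}}}{3 e^{\frac{4}{3}}} is an antiderivative of f.
Check: d/ds[\frac{4 e^{- s} e^{- 3 s^{2}}}{3 e^{\frac{4}{3}}}] = \frac{\left(- 24 s - 4\right) e^{- s} e^{- 3 s^{2}}}{3 e^{\frac{4}{3}}}, which equals f(s).
F(7) = \frac{4}{3 e^{\frac{466}{3}}}; F(2) = \frac{4}{3 e^{\frac{46}{3}}}.
Integral = F(7) - F(2) = - \frac{4}{3 e^{\frac{46}{3}}} + \frac{4}{3 e^{\frac{466}{3}}}.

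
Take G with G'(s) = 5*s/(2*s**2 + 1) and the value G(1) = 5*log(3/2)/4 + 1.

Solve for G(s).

G(s) = (5*log(s**2 + 1/2) + 4)/4

The substitution u = s**2 + 1/2 works: G'(s) is exactly (dG/du)*(du/ds) for that inner function.
A general antiderivative is 5*log(s**2 + 1/2)/4 + C.
The condition gives C = 5*log(3/2)/4 + 1 - (5*log(3/2)/4) = 1.
So G(s) = (5*log(s**2 + 1/2) + 4)/4.
Check: d/ds[(5*log(s**2 + 1/2) + 4)/4] = 5*s/(2*s**2 + 1) = G'(s).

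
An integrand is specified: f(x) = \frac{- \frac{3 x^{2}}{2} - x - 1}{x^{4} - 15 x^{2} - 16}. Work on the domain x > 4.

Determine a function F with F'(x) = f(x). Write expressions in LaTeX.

An antiderivative is F(x) = - \frac{29 \log{\left(x - 4 \right)}}{136} + \frac{21 \log{\left(x + 4 \right)}}{136} + \frac{\log{\left(x^{2} + 1 \right)}}{34} - \frac{\operatorname{atan}{\left(x \right)}}{34}.

The denominator factors as 2 \left(x - 4\right) \left(x + 4\right) \left(x^{2} + 1\right); partial fractions split f into directly integrable pieces: \frac{2 x - 1}{34 \left(x^{2} + 1\right)} + \frac{21}{136 \left(x + 4\right)} - \frac{29}{136 \left(x - 4\right)}.
Check: d/dx[- \frac{29 \log{\left(x - 4 \right)}}{136} + \frac{21 \log{\left(x + 4 \right)}}{136} + \frac{\log{\left(x^{2} + 1 \right)}}{34} - \frac{\operatorname{atan}{\left(x \right)}}{34}] = \frac{- 3 x^{2} - 2 x - 2}{2 x^{4} - 30 x^{2} - 32}, which equals f(x).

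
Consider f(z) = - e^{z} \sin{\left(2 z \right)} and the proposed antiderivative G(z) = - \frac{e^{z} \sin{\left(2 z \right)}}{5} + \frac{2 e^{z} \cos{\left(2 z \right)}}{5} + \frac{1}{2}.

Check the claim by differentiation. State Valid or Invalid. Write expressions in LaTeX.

d/dz[G] = - e^{z} \sin{\left(2 z \right)}
This equals f(z) exactly, so the claim holds.

Valid - the claim checks out under differentiation.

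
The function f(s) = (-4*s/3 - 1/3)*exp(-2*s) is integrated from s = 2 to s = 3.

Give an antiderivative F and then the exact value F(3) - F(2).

Antiderivative: F(s) = (4*s + 3)*exp(-2*s)/6; value = -11*exp(-4)/6 + 5*exp(-6)/2

Recognize the product-rule pattern: f = u'v + uv' with u = 2*s/3 + 1/2, v = exp(-2*s), so integration by parts undoes it.
F(s) = (4*s + 3)*exp(-2*s)/6 is an antiderivative of f.
Check: d/ds[(4*s + 3)*exp(-2*s)/6] = (-4*s - 1)*exp(-2*s)/3, which equals f(s).
F(3) = 5*exp(-6)/2; F(2) = 11*exp(-4)/6.
Integral = F(3) - F(2) = -11*exp(-4)/6 + 5*exp(-6)/2.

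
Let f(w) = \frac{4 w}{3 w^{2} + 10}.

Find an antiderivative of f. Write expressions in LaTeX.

The substitution u = \frac{3 w^{2}}{2} + 5 works: f is exactly (dF/du)*(du/dw) for that inner function.
Check: d/dw[\frac{2 \log{\left(\frac{3 w^{2}}{2} + 5 \right)}}{3}] = \frac{4 w}{3 w^{2} + 10} = f(w).

An antiderivative is F(w) = \frac{2 \log{\left(\frac{3 w^{2}}{2} + 5 \right)}}{3}.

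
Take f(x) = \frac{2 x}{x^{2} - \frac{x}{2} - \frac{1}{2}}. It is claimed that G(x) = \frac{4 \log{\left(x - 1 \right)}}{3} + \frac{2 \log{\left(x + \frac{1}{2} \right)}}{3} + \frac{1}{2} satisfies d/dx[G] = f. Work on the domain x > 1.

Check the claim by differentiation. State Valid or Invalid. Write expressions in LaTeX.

d/dx[G] = \frac{4 x}{2 x^{2} - x - 1}
This equals f(x) exactly, so the claim holds.

Valid: G'(x) = f(x).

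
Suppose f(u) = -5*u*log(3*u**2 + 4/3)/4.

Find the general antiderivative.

A first test for any F(u): its u-derivative must equal f(u) identically.
Check: d/du[-5*u**2*log(3*u**2 + 4/3)/8 + 5*u**2/8 - 5*log(9*u**2 + 4)/18] = -5*u*log(3*u**2 + 4/3)/4 = f(u).

F(u) = -5*u**2*log(3*u**2 + 4/3)/8 + 5*u**2/8 - 5*log(9*u**2 + 4)/18 + C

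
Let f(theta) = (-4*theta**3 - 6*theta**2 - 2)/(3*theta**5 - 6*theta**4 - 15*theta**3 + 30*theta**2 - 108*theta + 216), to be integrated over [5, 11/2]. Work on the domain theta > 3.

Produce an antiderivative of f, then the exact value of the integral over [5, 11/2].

Antiderivative: F(theta) = -82*log(theta - 3)/117 + 29*log(theta - 2)/60 + 2*log(theta + 3)/45 + 9*log(theta**2 + 4)/104 - 5*atan(theta/2)/156; value = -82*log(5/2)/117 - 29*log(3)/60 - 9*log(29)/104 - 2*log(8)/45 - 5*atan(11/4)/156 + 5*atan(5/2)/156 + 2*log(17/2)/45 + 9*log(137/4)/104 + 82*log(2)/117 + 29*log(7/2)/60

Factor the denominator (3*(theta - 3)*(theta - 2)*(theta + 3)*(theta**2 + 4)) and decompose: f = (27*theta - 10)/(156*(theta**2 + 4)) + 2/(45*(theta + 3)) + 29/(60*(theta - 2)) - 82/(117*(theta - 3)); each piece integrates to a log, atan, or power term.
F(theta) = -82*log(theta - 3)/117 + 29*log(theta - 2)/60 + 2*log(theta + 3)/45 + 9*log(theta**2 + 4)/104 - 5*atan(theta/2)/156 is an antiderivative of f.
Check: d/dtheta[-82*log(theta - 3)/117 + 29*log(theta - 2)/60 + 2*log(theta + 3)/45 + 9*log(theta**2 + 4)/104 - 5*atan(theta/2)/156] = (-4*theta**3 - 6*theta**2 - 2)/(3*theta**5 - 6*theta**4 - 15*theta**3 + 30*theta**2 - 108*theta + 216) = f(theta).
F(11/2) = -82*log(5/2)/117 - 5*atan(11/4)/156 + 2*log(17/2)/45 + 9*log(137/4)/104 + 29*log(7/2)/60; F(5) = -82*log(2)/117 - 5*atan(5/2)/156 + 2*log(8)/45 + 9*log(29)/104 + 29*log(3)/60.
Integral = F(11/2) - F(5) = -82*log(5/2)/117 - 29*log(3)/60 - 9*log(29)/104 - 2*log(8)/45 - 5*atan(11/4)/156 + 5*atan(5/2)/156 + 2*log(17/2)/45 + 9*log(137/4)/104 + 82*log(2)/117 + 29*log(7/2)/60.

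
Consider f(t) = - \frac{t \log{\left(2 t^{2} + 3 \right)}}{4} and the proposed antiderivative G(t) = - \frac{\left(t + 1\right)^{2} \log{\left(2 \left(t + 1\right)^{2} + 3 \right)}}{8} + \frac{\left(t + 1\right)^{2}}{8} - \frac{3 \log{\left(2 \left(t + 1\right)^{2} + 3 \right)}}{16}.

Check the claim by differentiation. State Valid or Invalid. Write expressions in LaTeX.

Invalid: d/dt[G] - f = \frac{t \log{\left(2 t^{2} + 3 \right)}}{4} - \frac{t \log{\left(2 t^{2} + 4 t + 5 \right)}}{4} - \frac{\log{\left(2 t^{2} + 4 t + 5 \right)}}{4}, which is not 0.

d/dt[G] = - \frac{t \log{\left(2 t^{2} + 4 t + 5 \right)}}{4} - \frac{\log{\left(2 t^{2} + 4 t + 5 \right)}}{4}
d/dt[G] - f(t) = \frac{t \log{\left(2 t^{2} + 3 \right)}}{4} - \frac{t \log{\left(2 t^{2} + 4 t + 5 \right)}}{4} - \frac{\log{\left(2 t^{2} + 4 t + 5 \right)}}{4} != 0.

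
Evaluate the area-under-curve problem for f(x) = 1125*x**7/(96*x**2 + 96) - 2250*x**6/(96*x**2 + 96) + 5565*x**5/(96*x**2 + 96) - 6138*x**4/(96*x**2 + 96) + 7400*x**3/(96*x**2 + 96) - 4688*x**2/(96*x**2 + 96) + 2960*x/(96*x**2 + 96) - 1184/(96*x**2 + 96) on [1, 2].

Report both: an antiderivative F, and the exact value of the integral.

Integrate term by term and add the pieces.
F(x) = (-(-15*x**2 + 12*x - 20)**3 - 6912*atan(x))/1728 is an antiderivative of f.
Check: d/dx[(-(-15*x**2 + 12*x - 20)**3 - 6912*atan(x))/1728] = (1125*x**7 - 2250*x**6 + 5565*x**5 - 6138*x**4 + 7400*x**3 - 4688*x**2 + 2960*x - 1184)/(96*x**2 + 96), which equals f(x).
F(2) = 2744/27 - 4*atan(2); F(1) = 12167/1728 - pi.
Integral = F(2) - F(1) = -4*atan(2) + pi + 18161/192.

Antiderivative: F(x) = (-(-15*x**2 + 12*x - 20)**3 - 6912*atan(x))/1728; value = -4*atan(2) + pi + 18161/192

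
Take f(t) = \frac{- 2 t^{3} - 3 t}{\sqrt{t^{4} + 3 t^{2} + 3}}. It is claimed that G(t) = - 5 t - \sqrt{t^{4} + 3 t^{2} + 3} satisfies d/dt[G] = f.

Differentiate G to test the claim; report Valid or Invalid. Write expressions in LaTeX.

d/dt[G] = \frac{- 2 t^{3} - 3 t - 5 \sqrt{t^{4} + 3 t^{2} + 3}}{\sqrt{t^{4} + 3 t^{2} + 3}}
d/dt[G] - f(t) = -5 != 0.

Invalid: d/dt[G] - f = -5, which is not 0.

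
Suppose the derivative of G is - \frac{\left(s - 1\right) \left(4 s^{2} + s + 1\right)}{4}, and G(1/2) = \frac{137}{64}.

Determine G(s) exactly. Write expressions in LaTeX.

A first test for any G(s): its s-derivative must equal the given G'(s).
A general antiderivative is - \frac{s^{4}}{4} + \frac{s^{3}}{4} + \frac{s}{4} + C.
The condition gives C = \frac{137}{64} - (\frac{9}{64}) = 2.
So G(s) = \frac{- s^{4} + s^{3} + s + 8}{4}.
Check: d/ds[\frac{- s^{4} + s^{3} + s + 8}{4}] = - s^{3} + \frac{3 s^{2}}{4} + \frac{1}{4}, which equals G'(s).

G(s) = \frac{- s^{4} + s^{3} + s + 8}{4}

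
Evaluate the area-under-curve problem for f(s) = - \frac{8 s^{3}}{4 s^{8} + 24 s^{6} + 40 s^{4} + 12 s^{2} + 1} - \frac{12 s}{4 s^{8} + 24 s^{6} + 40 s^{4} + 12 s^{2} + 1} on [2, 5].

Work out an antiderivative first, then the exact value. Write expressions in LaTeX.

The substitution u = s^{4} + 3 s^{2} + \frac{1}{2} works: f is exactly (dF/du)*(du/ds) for that inner function.
F(s) = \frac{1}{2 s^{4} + 6 s^{2} + 1} is an antiderivative of f.
Check: d/ds[\frac{1}{2 s^{4} + 6 s^{2} + 1}] = \frac{- 8 s^{3} - 12 s}{4 s^{8} + 24 s^{6} + 40 s^{4} + 12 s^{2} + 1}, which equals f(s).
F(5) = \frac{1}{1401}; F(2) = \frac{1}{57}.
Integral = F(5) - F(2) = - \frac{448}{26619}.

Antiderivative: F(s) = \frac{1}{2 s^{4} + 6 s^{2} + 1}; value = - \frac{448}{26619}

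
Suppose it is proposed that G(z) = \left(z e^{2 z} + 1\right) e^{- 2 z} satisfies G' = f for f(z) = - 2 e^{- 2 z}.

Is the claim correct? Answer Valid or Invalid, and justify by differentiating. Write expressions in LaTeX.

Invalid: d/dz[G] - f = 1, which is not 0.

d/dz[G] = \left(e^{2 z} - 2\right) e^{- 2 z}
d/dz[G] - f(z) = 1 != 0.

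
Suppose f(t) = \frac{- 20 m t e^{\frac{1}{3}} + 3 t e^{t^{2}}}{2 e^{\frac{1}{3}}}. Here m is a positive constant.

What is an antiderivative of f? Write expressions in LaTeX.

An antiderivative is F(t) = - \frac{20 m t^{2} - \frac{3 e^{t^{2}}}{e^{\frac{1}{3}}}}{4}.

Any candidate F(t) must reproduce f(t) exactly when differentiated.
Check: d/dt[- \frac{20 m t^{2} - \frac{3 e^{t^{2}}}{e^{\frac{1}{3}}}}{4}] = \frac{- 20 m t e^{\frac{1}{3}} + 3 t e^{t^{2}}}{2 e^{\frac{1}{3}}} = f(t).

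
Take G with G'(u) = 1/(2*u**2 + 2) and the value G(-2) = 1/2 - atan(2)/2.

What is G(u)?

Any candidate G(u) must reproduce the stated G'(u) exactly.
A general antiderivative is atan(u)/2 + C.
The condition gives C = 1/2 - atan(2)/2 - (-atan(2)/2) = 1/2.
So G(u) = (atan(u) + 1)/2.
Check: d/du[(atan(u) + 1)/2] = 1/(2*u**2 + 2) = G'(u).

G(u) = (atan(u) + 1)/2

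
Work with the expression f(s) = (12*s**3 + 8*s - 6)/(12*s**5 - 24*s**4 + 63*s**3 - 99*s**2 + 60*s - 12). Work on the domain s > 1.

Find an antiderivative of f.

An antiderivative is F(s) = (8092*s*log(s - 1) - 5480*s*log(s - 1/2) - 1306*s*log(s**2 + 4) + 1574*s*atan(s/2) - 4046*log(s - 1) + 2740*log(s - 1/2) + 653*log(s**2 + 4) - 787*atan(s/2) - 170)/(8670*s - 4335).

Factor the denominator (3*(s - 1)*(2*s - 1)**2*(s**2 + 4)) and decompose: f = -2*(653*s - 787)/(4335*(s**2 + 4)) - 1096/(867*(2*s - 1)) + 4/(51*(2*s - 1)**2) + 14/(15*(s - 1)); each piece integrates to a log, atan, or power term.
Check: d/ds[(8092*s*log(s - 1) - 5480*s*log(s - 1/2) - 1306*s*log(s**2 + 4) + 1574*s*atan(s/2) - 4046*log(s - 1) + 2740*log(s - 1/2) + 653*log(s**2 + 4) - 787*atan(s/2) - 170)/(8670*s - 4335)] = (12*s**3 + 8*s - 6)/(12*s**5 - 24*s**4 + 63*s**3 - 99*s**2 + 60*s - 12) = f(s).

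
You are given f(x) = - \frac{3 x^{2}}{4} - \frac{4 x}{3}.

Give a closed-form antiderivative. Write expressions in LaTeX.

An antiderivative is F(x) = - \frac{x^{3}}{4} - \frac{2 x^{2}}{3}.

Integrate term by term and add the pieces.
Check: d/dx[- \frac{x^{3}}{4} - \frac{2 x^{2}}{3}] = - \frac{3 x^{2}}{4} - \frac{4 x}{3} = f(x).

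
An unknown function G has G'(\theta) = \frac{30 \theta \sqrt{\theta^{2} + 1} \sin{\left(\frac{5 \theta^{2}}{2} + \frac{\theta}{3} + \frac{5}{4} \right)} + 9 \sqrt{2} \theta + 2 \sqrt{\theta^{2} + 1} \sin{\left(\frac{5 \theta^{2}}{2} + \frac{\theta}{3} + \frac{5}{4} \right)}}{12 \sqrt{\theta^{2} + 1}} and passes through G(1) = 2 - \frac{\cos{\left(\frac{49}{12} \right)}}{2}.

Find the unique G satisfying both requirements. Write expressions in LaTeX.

G(\theta) = \frac{3 \sqrt{\frac{\theta^{2}}{2} + \frac{1}{2}}}{2} - \frac{\cos{\left(\frac{5 \theta^{2}}{2} + \frac{\theta}{3} + \frac{5}{4} \right)}}{2} + \frac{1}{2}

Whatever form G(\theta) takes, its d/d\theta must return the stated G'(\theta).
A general antiderivative is \frac{3 \sqrt{\frac{\theta^{2}}{2} + \frac{1}{2}}}{2} - \frac{\cos{\left(\frac{5 \theta^{2}}{2} + \frac{\theta}{3} + \frac{5}{4} \right)}}{2} + C.
The condition gives C = 2 - \frac{\cos{\left(\frac{49}{12} \right)}}{2} - (\frac{3}{2} - \frac{\cos{\left(\frac{49}{12} \right)}}{2}) = \frac{1}{2}.
So G(\theta) = \frac{3 \sqrt{\frac{\theta^{2}}{2} + \frac{1}{2}}}{2} - \frac{\cos{\left(\frac{5 \theta^{2}}{2} + \frac{\theta}{3} + \frac{5}{4} \right)}}{2} + \frac{1}{2}.
Check: d/d\theta[\frac{3 \sqrt{\frac{\theta^{2}}{2} + \frac{1}{2}}}{2} - \frac{\cos{\left(\frac{5 \theta^{2}}{2} + \frac{\theta}{3} + \frac{5}{4} \right)}}{2} + \frac{1}{2}] = \frac{30 \theta \sqrt{\theta^{2} + 1} \sin{\left(\frac{5 \theta^{2}}{2} + \frac{\theta}{3} + \frac{5}{4} \right)} + 9 \sqrt{2} \theta + 2 \sqrt{\theta^{2} + 1} \sin{\left(\frac{5 \theta^{2}}{2} + \frac{\theta}{3} + \frac{5}{4} \right)}}{12 \sqrt{\theta^{2} + 1}} = G'(\theta).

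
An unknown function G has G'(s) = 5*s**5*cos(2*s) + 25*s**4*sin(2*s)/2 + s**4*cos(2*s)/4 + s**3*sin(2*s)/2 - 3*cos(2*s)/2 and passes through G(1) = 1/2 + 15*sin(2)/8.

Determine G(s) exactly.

G'(s) has the shape u'v + uv' for u = 5*s**5/2 + s**4/8 - 3/4 and v = sin(2*s) — it is the derivative of the product u*v.
A general antiderivative is (5*s**5 + s**4/4 - 3/2)*sin(2*s)/2 + C.
The condition gives C = 1/2 + 15*sin(2)/8 - (15*sin(2)/8) = 1/2.
So G(s) = (5*s**5 + s**4/4 - 3/2)*sin(2*s)/2 + 1/2.
Check: d/ds[(5*s**5 + s**4/4 - 3/2)*sin(2*s)/2 + 1/2] = 5*s**5*cos(2*s) + 25*s**4*sin(2*s)/2 + s**4*cos(2*s)/4 + s**3*sin(2*s)/2 - 3*cos(2*s)/2 = G'(s).

G(s) = (5*s**5 + s**4/4 - 3/2)*sin(2*s)/2 + 1/2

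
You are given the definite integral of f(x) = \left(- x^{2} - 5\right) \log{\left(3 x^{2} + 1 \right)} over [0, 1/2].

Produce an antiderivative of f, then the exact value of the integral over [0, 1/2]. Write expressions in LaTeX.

For F(x) to be correct the identity F'(x) - f(x) = 0 must hold.
F(x) = \frac{6 x^{3} + 9 x \left(- x^{2} - 15\right) \log{\left(3 x^{2} + 1 \right)} + 264 x - 88 \sqrt{3} \operatorname{atan}{\left(\sqrt{3} x \right)}}{27} is an antiderivative of f.
Check: d/dx[\frac{6 x^{3} + 9 x \left(- x^{2} - 15\right) \log{\left(3 x^{2} + 1 \right)} + 264 x - 88 \sqrt{3} \operatorname{atan}{\left(\sqrt{3} x \right)}}{27}] = - x^{2} \log{\left(3 x^{2} + 1 \right)} - 5 \log{\left(3 x^{2} + 1 \right)}, which equals f(x).
F(1/2) = - \frac{88 \sqrt{3} \operatorname{atan}{\left(\frac{\sqrt{3}}{2} \right)}}{27} - \frac{61 \log{\left(\frac{7}{4} \right)}}{24} + \frac{59}{12}; F(0) = 0.
Integral = F(1/2) - F(0) = - \frac{88 \sqrt{3} \operatorname{atan}{\left(\frac{\sqrt{3}}{2} \right)}}{27} - \frac{61 \log{\left(\frac{7}{4} \right)}}{24} + \frac{59}{12}.

Antiderivative: F(x) = \frac{6 x^{3} + 9 x \left(- x^{2} - 15\right) \log{\left(3 x^{2} + 1 \right)} + 264 x - 88 \sqrt{3} \operatorname{atan}{\left(\sqrt{3} x \right)}}{27}; value = - \frac{88 \sqrt{3} \operatorname{atan}{\left(\frac{\sqrt{3}}{2} \right)}}{27} - \frac{61 \log{\left(\frac{7}{4} \right)}}{24} + \frac{59}{12}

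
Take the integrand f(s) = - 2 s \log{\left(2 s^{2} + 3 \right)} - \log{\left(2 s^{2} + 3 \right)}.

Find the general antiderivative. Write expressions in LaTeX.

Integrate term by term and add the pieces.
Check: d/ds[s^{2} + 2 s + \left(- s^{2} - s\right) \log{\left(2 s^{2} + 3 \right)} - \frac{3 \log{\left(s^{2} + \frac{3}{2} \right)}}{2} - \sqrt{6} \operatorname{atan}{\left(\frac{\sqrt{6} s}{3} \right)}] = - 2 s \log{\left(2 s^{2} + 3 \right)} - \log{\left(2 s^{2} + 3 \right)} = f(s).

F(s) = s^{2} + 2 s + \left(- s^{2} - s\right) \log{\left(2 s^{2} + 3 \right)} - \frac{3 \log{\left(s^{2} + \frac{3}{2} \right)}}{2} - \sqrt{6} \operatorname{atan}{\left(\frac{\sqrt{6} s}{3} \right)} + C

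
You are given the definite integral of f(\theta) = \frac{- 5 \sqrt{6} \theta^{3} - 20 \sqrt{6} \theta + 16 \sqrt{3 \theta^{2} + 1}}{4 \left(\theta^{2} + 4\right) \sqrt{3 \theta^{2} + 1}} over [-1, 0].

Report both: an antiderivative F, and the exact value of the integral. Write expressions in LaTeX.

Antiderivative: F(\theta) = \frac{\sqrt{3} \left(- 5 \sqrt{2} \sqrt{3 \theta^{2} + 1} + 8 \sqrt{3} \operatorname{atan}{\left(\frac{\theta}{2} \right)}\right)}{12}; value = 2 \operatorname{atan}{\left(\frac{1}{2} \right)} + \frac{5 \sqrt{6}}{12}

An antiderivative F(\theta) passes only if d/d\theta[F] lands on f(\theta) exactly.
F(\theta) = \frac{\sqrt{3} \left(- 5 \sqrt{2} \sqrt{3 \theta^{2} + 1} + 8 \sqrt{3} \operatorname{atan}{\left(\frac{\theta}{2} \right)}\right)}{12} is an antiderivative of f.
Check: d/d\theta[\frac{\sqrt{3} \left(- 5 \sqrt{2} \sqrt{3 \theta^{2} + 1} + 8 \sqrt{3} \operatorname{atan}{\left(\frac{\theta}{2} \right)}\right)}{12}] = \frac{- 5 \sqrt{6} \theta^{3} - 20 \sqrt{6} \theta + 16 \sqrt{3 \theta^{2} + 1}}{4 \theta^{2} \sqrt{3 \theta^{2} + 1} + 16 \sqrt{3 \theta^{2} + 1}}, which equals f(\theta).
F(0) = - \frac{5 \sqrt{6}}{12}; F(-1) = - \frac{5 \sqrt{6}}{6} - 2 \operatorname{atan}{\left(\frac{1}{2} \right)}.
Integral = F(0) - F(-1) = 2 \operatorname{atan}{\left(\frac{1}{2} \right)} + \frac{5 \sqrt{6}}{12}.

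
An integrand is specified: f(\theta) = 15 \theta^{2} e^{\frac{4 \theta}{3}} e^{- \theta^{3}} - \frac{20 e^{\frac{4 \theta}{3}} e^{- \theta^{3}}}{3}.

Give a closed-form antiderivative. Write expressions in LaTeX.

f matches the chain-rule pattern g'(h)*h' with inner function h(\theta) = - \theta^{3} + \frac{4 \theta}{3}; substituting u = h(\theta) collapses the integral.
Check: d/d\theta[- 5 e^{- \theta^{3} + \frac{4 \theta}{3}}] = 15 \theta^{2} e^{\frac{4 \theta}{3}} e^{- \theta^{3}} - \frac{20 e^{\frac{4 \theta}{3}} e^{- \theta^{3}}}{3} = f(\theta).

An antiderivative is F(\theta) = - 5 e^{- \theta^{3} + \frac{4 \theta}{3}}.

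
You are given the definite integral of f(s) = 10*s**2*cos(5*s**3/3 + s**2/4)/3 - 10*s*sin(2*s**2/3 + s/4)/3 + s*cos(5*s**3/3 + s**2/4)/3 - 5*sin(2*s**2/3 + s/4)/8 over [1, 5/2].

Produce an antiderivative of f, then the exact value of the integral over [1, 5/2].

Integrate term by term and add the pieces.
F(s) = (4*sin(5*s**3/3 + s**2/4) + 15*cos(2*s**2/3 + s/4))/6 is an antiderivative of f.
Check: d/ds[(4*sin(5*s**3/3 + s**2/4) + 15*cos(2*s**2/3 + s/4))/6] = 10*s**2*cos(5*s**3/3 + s**2/4)/3 - 10*s*sin(2*s**2/3 + s/4)/3 + s*cos(5*s**3/3 + s**2/4)/3 - 5*sin(2*s**2/3 + s/4)/8 = f(s).
F(5/2) = 5*cos(115/24)/2 + 2*sin(1325/48)/3; F(1) = 2*sin(23/12)/3 + 5*cos(11/12)/2.
Integral = F(5/2) - F(1) = -5*cos(11/12)/2 - 2*sin(23/12)/3 + 5*cos(115/24)/2 + 2*sin(1325/48)/3.

Antiderivative: F(s) = (4*sin(5*s**3/3 + s**2/4) + 15*cos(2*s**2/3 + s/4))/6; value = -5*cos(11/12)/2 - 2*sin(23/12)/3 + 5*cos(115/24)/2 + 2*sin(1325/48)/3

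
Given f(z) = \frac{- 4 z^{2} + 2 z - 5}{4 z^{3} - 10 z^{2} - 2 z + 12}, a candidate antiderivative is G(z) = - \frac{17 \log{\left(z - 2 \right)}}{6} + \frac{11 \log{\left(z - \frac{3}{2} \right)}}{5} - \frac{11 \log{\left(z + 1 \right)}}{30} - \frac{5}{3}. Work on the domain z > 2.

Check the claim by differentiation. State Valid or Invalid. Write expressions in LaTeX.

Valid - differentiating G returns exactly f.

d/dz[G] = \frac{- 4 z^{2} + 2 z - 5}{4 z^{3} - 10 z^{2} - 2 z + 12}
This equals f(z) exactly, so the claim holds.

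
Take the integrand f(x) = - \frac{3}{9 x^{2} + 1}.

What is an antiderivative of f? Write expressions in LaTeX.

Differentiate the proposed F(x) back; it has to land on f(x) exactly.
Check: d/dx[- \operatorname{atan}{\left(3 x \right)}] = - \frac{3}{9 x^{2} + 1} = f(x).

An antiderivative is F(x) = - \operatorname{atan}{\left(3 x \right)}.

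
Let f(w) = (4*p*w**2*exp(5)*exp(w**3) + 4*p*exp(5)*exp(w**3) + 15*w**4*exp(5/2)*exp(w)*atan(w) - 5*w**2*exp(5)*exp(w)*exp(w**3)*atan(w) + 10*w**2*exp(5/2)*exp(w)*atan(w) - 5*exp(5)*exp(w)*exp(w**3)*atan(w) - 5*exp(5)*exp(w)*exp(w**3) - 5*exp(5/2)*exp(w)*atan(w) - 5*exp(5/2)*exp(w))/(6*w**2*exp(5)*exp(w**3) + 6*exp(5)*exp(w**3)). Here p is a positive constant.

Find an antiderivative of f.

An antiderivative is F(w) = 2*p*w/3 - (5*exp(w)/2 + 5*exp(-w**3 + w - 5/2)/2)*atan(w)/3.

A first test for any F(w): its w-derivative must equal f(w) identically.
Check: d/dw[2*p*w/3 - (5*exp(w)/2 + 5*exp(-w**3 + w - 5/2)/2)*atan(w)/3] = (4*p*w**2*exp(5)*exp(-w)*exp(w**3) + 4*p*exp(5)*exp(-w)*exp(w**3) + 15*w**4*exp(5/2)*atan(w) - 5*w**2*exp(5)*exp(w**3)*atan(w) + 10*w**2*exp(5/2)*atan(w) - 5*exp(5)*exp(w**3)*atan(w) - 5*exp(5)*exp(w**3) - 5*exp(5/2)*atan(w) - 5*exp(5/2))/(6*w**2*exp(5)*exp(-w)*exp(w**3) + 6*exp(5)*exp(-w)*exp(w**3)), which equals f(w).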